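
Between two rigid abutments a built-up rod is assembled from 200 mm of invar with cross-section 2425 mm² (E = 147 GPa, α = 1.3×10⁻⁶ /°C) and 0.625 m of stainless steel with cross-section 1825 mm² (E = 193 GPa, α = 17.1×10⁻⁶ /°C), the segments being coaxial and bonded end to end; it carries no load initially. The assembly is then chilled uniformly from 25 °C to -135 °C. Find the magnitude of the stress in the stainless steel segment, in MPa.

σ ≈ 411 MPa (tensile)

If the supports were absent, the total length change would be Σ αᵢΔT Lᵢ = 1.3×10⁻⁶×160×200 + 17.1×10⁻⁶×160×625 = 1.752 mm.
The walls prevent any net length change, so an axial force P (same in every segment) develops. Compatibility: P · Σ Lᵢ/(AᵢEᵢ) = δ_free.
Σ Lᵢ/(AᵢEᵢ) = 200/(2425×147×10³) + 625/(1825×193×10³) = 2.335×10⁻⁶ mm/N.
Hence P = δ_free / Σ(L/AE) = 1.752/2.335×10⁻⁶ = 750 kN (tensile).
σ_{stainless steel} = P / A = 750000 / 1825 = 411 MPa.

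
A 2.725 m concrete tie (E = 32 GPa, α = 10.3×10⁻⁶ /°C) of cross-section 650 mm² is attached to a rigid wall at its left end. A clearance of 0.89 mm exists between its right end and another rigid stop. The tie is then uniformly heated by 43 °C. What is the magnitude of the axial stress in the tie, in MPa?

Unrestrained expansion: δ_free = αΔT L = 10.3×10⁻⁶ × 43 × 2725 = 1.207 mm.
The gap closes (δ_free > 0.89 mm) and the wall then resists a further 1.207 − 0.89 = 0.3169 mm of expansion.
Compatibility: PL/(AE) = 0.3169 mm, so σ = P/A = E × (0.3169/2725) = 3.721 MPa.

σ ≈ 3.72 MPa (compressive)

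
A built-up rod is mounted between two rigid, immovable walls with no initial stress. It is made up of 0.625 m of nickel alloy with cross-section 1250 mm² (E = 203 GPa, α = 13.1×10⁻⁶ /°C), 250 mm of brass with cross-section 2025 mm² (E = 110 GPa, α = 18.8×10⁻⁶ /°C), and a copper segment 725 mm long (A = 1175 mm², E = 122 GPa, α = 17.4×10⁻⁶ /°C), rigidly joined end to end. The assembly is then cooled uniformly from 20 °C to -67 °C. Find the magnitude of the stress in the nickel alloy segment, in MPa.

If the supports were absent, the total length change would be Σ αᵢΔT Lᵢ = 13.1×10⁻⁶×87×625 + 18.8×10⁻⁶×87×250 + 17.4×10⁻⁶×87×725 = 2.219 mm.
The rigid supports impose zero overall length change; the single axial force P common to all segments must satisfy P Σ Lᵢ/(AᵢEᵢ) = δ_free.
The series flexibility is Σ Lᵢ/(AᵢEᵢ) = 625/(1250×203×10³) + 250/(2025×110×10³) + 725/(1175×122×10³) = 8.643×10⁻⁶ mm/N.
Hence P = δ_free / Σ(L/AE) = 2.219/8.643×10⁻⁶ = 256.7 kN (tensile).
σ_{nickel alloy} = P / A = 256700 / 1250 = 205.4 MPa.

σ ≈ 205 MPa (tensile)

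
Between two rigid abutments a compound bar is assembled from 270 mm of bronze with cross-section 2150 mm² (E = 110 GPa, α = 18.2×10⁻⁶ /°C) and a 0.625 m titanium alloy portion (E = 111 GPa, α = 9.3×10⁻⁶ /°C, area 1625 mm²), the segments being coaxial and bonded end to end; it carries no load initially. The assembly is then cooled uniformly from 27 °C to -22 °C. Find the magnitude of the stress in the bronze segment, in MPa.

Free thermal contraction of the whole bar: Σ αᵢΔT Lᵢ = 18.2×10⁻⁶×49×270 + 9.3×10⁻⁶×49×625 = 0.5256 mm.
Since the ends are fixed, an axial force P builds up, equal in every segment, with P · Σ Lᵢ/(AᵢEᵢ) = δ_free.
Σ Lᵢ/(AᵢEᵢ) = 270/(2150×110×10³) + 625/(1625×111×10³) = 4.607×10⁻⁶ mm/N.
Hence P = δ_free / Σ(L/AE) = 0.5256/4.607×10⁻⁶ = 114.1 kN (tensile).
σ_{bronze} = P / A = 114100 / 2150 = 53.07 MPa.

σ ≈ 53.1 MPa (tensile)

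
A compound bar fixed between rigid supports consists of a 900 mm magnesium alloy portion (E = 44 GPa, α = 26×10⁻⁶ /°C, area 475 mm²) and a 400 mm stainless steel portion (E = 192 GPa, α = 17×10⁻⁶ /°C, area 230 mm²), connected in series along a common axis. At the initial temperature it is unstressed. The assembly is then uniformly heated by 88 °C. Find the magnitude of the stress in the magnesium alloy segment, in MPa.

σ ≈ 107 MPa (compressive)

With the walls removed the bar would change length by δ_free = Σ αᵢΔT Lᵢ = 26×10⁻⁶×88×900 + 17×10⁻⁶×88×400 = 2.658 mm.
The walls prevent any net length change, so an axial force P (same in every segment) develops. Compatibility: P · Σ Lᵢ/(AᵢEᵢ) = δ_free.
The series flexibility is Σ Lᵢ/(AᵢEᵢ) = 900/(475×44×10³) + 400/(230×192×10³) = 5.212×10⁻⁵ mm/N.
So P = 2.658 / 5.212×10⁻⁵ = 50.99 kN, compressive.
σ_{magnesium alloy} = P / A = 50990 / 475 = 107.3 MPa.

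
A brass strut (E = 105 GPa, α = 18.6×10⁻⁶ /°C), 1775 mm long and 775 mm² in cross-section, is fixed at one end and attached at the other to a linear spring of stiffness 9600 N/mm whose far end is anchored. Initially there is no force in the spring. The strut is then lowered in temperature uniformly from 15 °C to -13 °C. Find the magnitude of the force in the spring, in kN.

The unrestrained thermal change is αΔT L = 18.6×10⁻⁶ × 28 × 1775 = 0.9244 mm.
Let P be the tensile force in the spring. The strut extends elastically by PL/(AE) and the spring stretches by P/k; together these equal δ_free.
P [ L/(AE) + 1/k ] = δ_free → P [ 1775/(775×105×10³) + 1/(9600) ] = 0.9244.
P = 0.9244 / 0.000126 = 7338 N.

P ≈ 7.34 kN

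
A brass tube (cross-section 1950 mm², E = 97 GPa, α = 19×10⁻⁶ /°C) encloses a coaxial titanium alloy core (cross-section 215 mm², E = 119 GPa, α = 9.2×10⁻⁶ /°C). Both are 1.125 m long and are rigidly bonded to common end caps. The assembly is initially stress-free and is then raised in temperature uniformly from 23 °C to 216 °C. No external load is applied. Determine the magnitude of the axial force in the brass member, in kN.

The brass has the larger α, so on heating it would change length more than the titanium alloy if both were free. The rigid plates force a common final length, so the brass is put into compression and the titanium alloy into tension, with equal and opposite forces P (no external load).
Setting the final lengths equal and cancelling L: (α₁ − α₂)ΔT = P/(A₁E₁) + P/(A₂E₂).
|α₁ − α₂|·ΔT = 9.8×10⁻⁶ × 193 = 0.001891.
1/(A₁E₁) + 1/(A₂E₂) = 1/(1950×97×10³) + 1/(215×119×10³) = 4.437×10⁻⁸ N⁻¹.
So P = 0.001891 / 4.437×10⁻⁸ = 42.63 kN.

P ≈ 42.6 kN (compressive in the brass)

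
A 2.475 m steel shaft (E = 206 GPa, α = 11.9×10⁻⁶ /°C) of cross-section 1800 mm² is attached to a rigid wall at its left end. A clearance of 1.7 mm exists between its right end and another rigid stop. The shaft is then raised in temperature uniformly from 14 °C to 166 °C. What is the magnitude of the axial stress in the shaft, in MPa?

Free thermal elongation = αΔT L = 11.9×10⁻⁶ × 152 × 2475 = 4.477 mm.
This exceeds the 1.7 mm gap, so the wall pushes back. The portion of expansion that must be recovered elastically is δ_free − gap = 4.477 − 1.7 = 2.777 mm.
Compatibility: PL/(AE) = 2.777 mm, so σ = P/A = E × (2.777/2475) = 231.1 MPa.

σ ≈ 231 MPa (compressive)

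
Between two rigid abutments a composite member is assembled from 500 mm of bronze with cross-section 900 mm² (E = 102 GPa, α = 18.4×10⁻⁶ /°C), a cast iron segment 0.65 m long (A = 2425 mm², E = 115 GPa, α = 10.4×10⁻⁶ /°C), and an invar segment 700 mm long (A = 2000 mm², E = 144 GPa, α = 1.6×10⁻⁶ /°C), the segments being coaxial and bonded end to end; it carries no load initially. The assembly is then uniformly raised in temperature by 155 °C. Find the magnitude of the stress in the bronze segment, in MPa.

With the walls removed the bar would change length by δ_free = Σ αᵢΔT Lᵢ = 18.4×10⁻⁶×155×500 + 10.4×10⁻⁶×155×650 + 1.6×10⁻⁶×155×700 = 2.647 mm.
The walls prevent any net length change, so an axial force P (same in every segment) develops. Compatibility: P · Σ Lᵢ/(AᵢEᵢ) = δ_free.
Σ Lᵢ/(AᵢEᵢ) = 500/(900×102×10³) + 650/(2425×115×10³) + 700/(2000×144×10³) = 1.021×10⁻⁵ mm/N.
So P = 2.647 / 1.021×10⁻⁵ = 259.3 kN, compressive.
σ_{bronze} = P / A = 259300 / 900 = 288.2 MPa.

σ ≈ 288 MPa (compressive)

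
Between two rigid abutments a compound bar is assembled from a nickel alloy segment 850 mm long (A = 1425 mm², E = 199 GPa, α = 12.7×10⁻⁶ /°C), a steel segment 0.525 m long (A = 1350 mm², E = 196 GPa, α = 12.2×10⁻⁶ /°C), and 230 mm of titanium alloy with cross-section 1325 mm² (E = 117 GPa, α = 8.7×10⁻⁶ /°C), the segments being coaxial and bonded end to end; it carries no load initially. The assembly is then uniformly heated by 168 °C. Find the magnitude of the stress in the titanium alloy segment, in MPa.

Free thermal expansion of the whole bar: Σ αᵢΔT Lᵢ = 12.7×10⁻⁶×168×850 + 12.2×10⁻⁶×168×525 + 8.7×10⁻⁶×168×230 = 3.226 mm.
Since the ends are fixed, an axial force P builds up, equal in every segment, with P · Σ Lᵢ/(AᵢEᵢ) = δ_free.
The series flexibility is Σ Lᵢ/(AᵢEᵢ) = 850/(1425×199×10³) + 525/(1350×196×10³) + 230/(1325×117×10³) = 6.465×10⁻⁶ mm/N.
Hence P = δ_free / Σ(L/AE) = 3.226/6.465×10⁻⁶ = 498.9 kN (compressive).
σ_{titanium alloy} = P / A = 498900 / 1325 = 376.6 MPa.

σ ≈ 377 MPa (compressive)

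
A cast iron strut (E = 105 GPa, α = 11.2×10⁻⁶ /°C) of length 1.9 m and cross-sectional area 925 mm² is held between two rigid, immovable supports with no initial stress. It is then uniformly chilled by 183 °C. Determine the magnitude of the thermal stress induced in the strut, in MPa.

σ ≈ 215 MPa (tensile)

With length fixed, the mechanical strain must cancel the thermal strain αΔT = 11.2×10⁻⁶ × 183 = 2049.6×10⁻⁶.
The stress required to suppress this strain is σ = Eε = 105×10³ × 2049.6×10⁻⁶ = 215.2 MPa, tensile since the strut is trying to contract.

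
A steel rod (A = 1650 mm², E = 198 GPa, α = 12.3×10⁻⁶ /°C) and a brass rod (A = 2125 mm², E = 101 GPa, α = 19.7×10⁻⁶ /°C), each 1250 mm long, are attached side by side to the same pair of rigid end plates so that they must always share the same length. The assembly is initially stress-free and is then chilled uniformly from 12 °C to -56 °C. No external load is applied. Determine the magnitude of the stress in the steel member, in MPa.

σ ≈ 39.5 MPa (compressive)

Both members must finish at the same length. With the larger α, the brass tends to over-contract; the plates restrain it, putting the brass in tension and the steel in compression. With no external load the two internal forces are equal and opposite, magnitude P.
Compatibility of the two members (thermal + elastic change equal): (α₁ − α₂)ΔT = P·[1/(A₁E₁) + 1/(A₂E₂)].
|α₁ − α₂|·ΔT = 7.4×10⁻⁶ × 68 = 0.0005032.
1/(A₁E₁) + 1/(A₂E₂) = 1/(1650×198×10³) + 1/(2125×101×10³) = 7.72×10⁻⁹ N⁻¹.
P = 0.0005032 / 7.72×10⁻⁹ = 65180 N = 65.18 kN.
σ_{steel} = P/A₁ = 65180/1650 = 39.5 MPa, compressive.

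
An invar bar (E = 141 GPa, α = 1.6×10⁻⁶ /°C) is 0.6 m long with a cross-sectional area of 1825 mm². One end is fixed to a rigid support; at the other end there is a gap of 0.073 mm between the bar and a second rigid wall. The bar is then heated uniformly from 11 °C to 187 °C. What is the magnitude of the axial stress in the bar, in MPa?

σ ≈ 22.6 MPa (compressive)

If the wall were absent the bar would grow by αΔT L = 1.6×10⁻⁶ × 176 × 600 = 0.169 mm.
After closing the 0.073 mm clearance, 0.169 − 0.073 = 0.09596 mm of expansion remains to be suppressed by the wall.
So σ = E(δ_free − g)/L = 141×10³ × 0.09596/600 = 22.55 MPa.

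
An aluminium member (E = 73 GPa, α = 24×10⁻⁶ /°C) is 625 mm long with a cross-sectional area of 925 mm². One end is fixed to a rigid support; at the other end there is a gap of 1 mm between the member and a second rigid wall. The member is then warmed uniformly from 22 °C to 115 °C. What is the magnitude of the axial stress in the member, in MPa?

σ ≈ 46.1 MPa (compressive)

If the wall were absent the member would grow by αΔT L = 24×10⁻⁶ × 93 × 625 = 1.395 mm.
This exceeds the 1 mm gap, so the wall pushes back. The portion of expansion that must be recovered elastically is δ_free − gap = 1.395 − 1 = 0.395 mm.
So σ = E(δ_free − g)/L = 73×10³ × 0.395/625 = 46.14 MPa.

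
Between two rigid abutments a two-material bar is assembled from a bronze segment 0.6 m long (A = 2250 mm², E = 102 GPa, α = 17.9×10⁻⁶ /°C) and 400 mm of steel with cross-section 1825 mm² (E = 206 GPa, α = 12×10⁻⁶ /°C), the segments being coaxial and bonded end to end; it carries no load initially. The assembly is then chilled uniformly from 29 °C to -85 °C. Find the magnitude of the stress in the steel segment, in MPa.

σ ≈ 264 MPa (tensile)

With the walls removed the bar would change length by δ_free = Σ αᵢΔT Lᵢ = 17.9×10⁻⁶×114×600 + 12×10⁻⁶×114×400 = 1.772 mm.
Since the ends are fixed, an axial force P builds up, equal in every segment, with P · Σ Lᵢ/(AᵢEᵢ) = δ_free.
The series flexibility is Σ Lᵢ/(AᵢEᵢ) = 600/(2250×102×10³) + 400/(1825×206×10³) = 3.678×10⁻⁶ mm/N.
P = 1.772 / 3.678×10⁻⁶ = 481600 N = 481.6 kN, tensile.
σ_{steel} = P / A = 481600 / 1825 = 263.9 MPa.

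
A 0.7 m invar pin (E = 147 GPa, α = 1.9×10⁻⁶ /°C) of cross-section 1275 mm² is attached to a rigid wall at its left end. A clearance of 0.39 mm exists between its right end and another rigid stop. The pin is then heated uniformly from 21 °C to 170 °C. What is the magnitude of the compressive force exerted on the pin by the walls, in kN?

Free thermal elongation = αΔT L = 1.9×10⁻⁶ × 149 × 700 = 0.1982 mm.
Since δ_free = 0.198 mm is less than the 0.39 mm gap, the pin never touches the wall. No axial force develops.

P ≈ 0 kN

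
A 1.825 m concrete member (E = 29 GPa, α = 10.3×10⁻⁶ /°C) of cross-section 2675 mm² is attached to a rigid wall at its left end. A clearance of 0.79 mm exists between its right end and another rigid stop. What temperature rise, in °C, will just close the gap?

ΔT ≈ 42 °C

The gap closes when αΔT L = 0.79 mm, since the member is still unstressed at that instant.
ΔT = 0.79 / (10.3×10⁻⁶ × 1825) = 42.03 °C.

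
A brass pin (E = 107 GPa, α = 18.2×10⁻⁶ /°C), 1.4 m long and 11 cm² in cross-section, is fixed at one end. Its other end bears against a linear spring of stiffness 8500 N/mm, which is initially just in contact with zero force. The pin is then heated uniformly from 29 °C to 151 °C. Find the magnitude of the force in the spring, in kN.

If the spring were absent the pin would lengthen by αΔT L = 18.2×10⁻⁶ × 122 × 1400 = 3.109 mm.
With a force P in the spring, the elastic change of the pin is PL/(AE) and that of the spring is P/k; compatibility requires their sum to equal δ_free.
So P = δ_free / [L/(AE) + 1/k] = 3.109 / [ 1400/(1100×107×10³) + 1/(8500) ].
P = 3.109 / 0.0001295 = 24000 N.

P ≈ 24 kN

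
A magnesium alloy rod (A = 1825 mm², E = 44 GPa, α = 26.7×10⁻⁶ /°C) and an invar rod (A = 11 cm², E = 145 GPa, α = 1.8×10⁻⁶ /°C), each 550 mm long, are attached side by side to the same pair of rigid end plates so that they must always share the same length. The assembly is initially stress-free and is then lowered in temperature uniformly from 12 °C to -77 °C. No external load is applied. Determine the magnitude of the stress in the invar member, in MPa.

σ ≈ 108 MPa (compressive)

Both members must finish at the same length. With the larger α, the magnesium alloy tends to over-contract; the plates restrain it, putting the magnesium alloy in tension and the invar in compression. With no external load the two internal forces are equal and opposite, magnitude P.
Compatibility of the two members (thermal + elastic change equal): (α₁ − α₂)ΔT = P·[1/(A₁E₁) + 1/(A₂E₂)].
|α₁ − α₂|·ΔT = 24.9×10⁻⁶ × 89 = 0.002216.
1/(A₁E₁) + 1/(A₂E₂) = 1/(1825×44×10³) + 1/(1100×145×10³) = 1.872×10⁻⁸ N⁻¹.
So P = 0.002216 / 1.872×10⁻⁸ = 118.4 kN.
σ_{invar} = P/A₂ = 118400/1100 = 107.6 MPa, compressive.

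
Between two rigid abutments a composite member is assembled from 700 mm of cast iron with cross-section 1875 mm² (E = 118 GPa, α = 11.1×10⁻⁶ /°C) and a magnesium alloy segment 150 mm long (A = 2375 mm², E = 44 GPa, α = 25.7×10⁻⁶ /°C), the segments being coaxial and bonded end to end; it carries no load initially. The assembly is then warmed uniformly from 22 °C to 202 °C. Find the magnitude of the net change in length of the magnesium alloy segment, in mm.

With the walls removed the bar would change length by δ_free = Σ αᵢΔT Lᵢ = 11.1×10⁻⁶×180×700 + 25.7×10⁻⁶×180×150 = 2.092 mm.
The rigid supports impose zero overall length change; the single axial force P common to all segments must satisfy P Σ Lᵢ/(AᵢEᵢ) = δ_free.
The series flexibility is Σ Lᵢ/(AᵢEᵢ) = 700/(1875×118×10³) + 150/(2375×44×10³) = 4.599×10⁻⁶ mm/N.
So P = 2.092 / 4.599×10⁻⁶ = 455 kN, compressive.
For the magnesium alloy segment, free thermal change = 25.7×10⁻⁶×180×150 = 0.6939 mm and elastic change from P = 455000×150/(2375×44×10³) = 0.6531 mm; these oppose, so the net change is 0.0408 mm (segment lengthens).

|ΔL| ≈ 0.0408 mm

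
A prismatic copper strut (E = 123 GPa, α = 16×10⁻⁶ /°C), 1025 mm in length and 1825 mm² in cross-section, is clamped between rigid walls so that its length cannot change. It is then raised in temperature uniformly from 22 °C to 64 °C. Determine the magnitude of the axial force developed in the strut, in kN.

P ≈ 151 kN (compressive)

The ends cannot move, so σ = EαΔT = 123×10³ × 16×10⁻⁶ × 42 = 82.66 MPa.
Then P = σA = 82.66 × 1825 mm² = 150.8 kN, compressive.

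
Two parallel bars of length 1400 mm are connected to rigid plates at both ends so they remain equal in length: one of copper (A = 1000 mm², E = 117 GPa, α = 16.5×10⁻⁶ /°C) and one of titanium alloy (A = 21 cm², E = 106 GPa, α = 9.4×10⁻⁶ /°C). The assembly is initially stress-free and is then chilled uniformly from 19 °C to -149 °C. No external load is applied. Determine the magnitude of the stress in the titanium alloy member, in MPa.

σ ≈ 43.6 MPa (compressive)

Both members must finish at the same length. With the larger α, the copper tends to over-contract; the plates restrain it, putting the copper in tension and the titanium alloy in compression. With no external load the two internal forces are equal and opposite, magnitude P.
Equating the net (thermal + elastic) strains gives |α₁ − α₂|·ΔT = P·[1/(A₁E₁) + 1/(A₂E₂)].
|α₁ − α₂|·ΔT = 7.1×10⁻⁶ × 168 = 0.001193.
1/(A₁E₁) + 1/(A₂E₂) = 1/(1000×117×10³) + 1/(2100×106×10³) = 1.304×10⁻⁸ N⁻¹.
So P = 0.001193 / 1.304×10⁻⁸ = 91.48 kN.
σ_{titanium alloy} = P/A₂ = 91480/2100 = 43.56 MPa, compressive.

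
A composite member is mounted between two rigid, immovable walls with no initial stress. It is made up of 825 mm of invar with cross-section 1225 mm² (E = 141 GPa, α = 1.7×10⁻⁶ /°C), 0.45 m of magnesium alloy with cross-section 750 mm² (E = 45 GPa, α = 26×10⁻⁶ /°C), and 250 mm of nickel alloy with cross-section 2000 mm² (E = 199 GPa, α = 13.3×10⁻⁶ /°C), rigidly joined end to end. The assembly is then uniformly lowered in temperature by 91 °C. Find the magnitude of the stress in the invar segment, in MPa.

σ ≈ 65.1 MPa (tensile)

With the walls removed the bar would change length by δ_free = Σ αᵢΔT Lᵢ = 1.7×10⁻⁶×91×825 + 26×10⁻⁶×91×450 + 13.3×10⁻⁶×91×250 = 1.495 mm.
The walls prevent any net length change, so an axial force P (same in every segment) develops. Compatibility: P · Σ Lᵢ/(AᵢEᵢ) = δ_free.
Σ Lᵢ/(AᵢEᵢ) = 825/(1225×141×10³) + 450/(750×45×10³) + 250/(2000×199×10³) = 1.874×10⁻⁵ mm/N.
Hence P = δ_free / Σ(L/AE) = 1.495/1.874×10⁻⁵ = 79.78 kN (tensile).
σ_{invar} = P / A = 79780 / 1225 = 65.13 MPa.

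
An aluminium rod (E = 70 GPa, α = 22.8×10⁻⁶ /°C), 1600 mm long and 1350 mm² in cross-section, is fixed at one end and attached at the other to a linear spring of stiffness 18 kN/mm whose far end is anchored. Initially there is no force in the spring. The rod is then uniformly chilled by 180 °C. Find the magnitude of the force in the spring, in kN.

P ≈ 90.6 kN

If the spring were absent the rod would shorten by αΔT L = 22.8×10⁻⁶ × 180 × 1600 = 6.566 mm.
Let P be the tensile force in the spring. The rod extends elastically by PL/(AE) and the spring stretches by P/k; together these equal δ_free.
So P = δ_free / [L/(AE) + 1/k] = 6.566 / [ 1600/(1350×70×10³) + 1/(18×10³) ].
P = 6.566 / 7.249×10⁻⁵ = 90590 N.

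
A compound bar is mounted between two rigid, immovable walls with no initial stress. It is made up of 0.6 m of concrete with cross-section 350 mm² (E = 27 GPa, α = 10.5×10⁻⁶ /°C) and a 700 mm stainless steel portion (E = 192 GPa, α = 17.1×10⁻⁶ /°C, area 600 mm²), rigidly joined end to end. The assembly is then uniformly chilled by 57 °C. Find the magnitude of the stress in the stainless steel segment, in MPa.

With the walls removed the bar would change length by δ_free = Σ αᵢΔT Lᵢ = 10.5×10⁻⁶×57×600 + 17.1×10⁻⁶×57×700 = 1.041 mm.
The walls prevent any net length change, so an axial force P (same in every segment) develops. Compatibility: P · Σ Lᵢ/(AᵢEᵢ) = δ_free.
Σ Lᵢ/(AᵢEᵢ) = 600/(350×27×10³) + 700/(600×192×10³) = 6.957×10⁻⁵ mm/N.
Hence P = δ_free / Σ(L/AE) = 1.041/6.957×10⁻⁵ = 14.97 kN (tensile).
σ_{stainless steel} = P / A = 14970 / 600 = 24.95 MPa.

σ ≈ 24.9 MPa (tensile)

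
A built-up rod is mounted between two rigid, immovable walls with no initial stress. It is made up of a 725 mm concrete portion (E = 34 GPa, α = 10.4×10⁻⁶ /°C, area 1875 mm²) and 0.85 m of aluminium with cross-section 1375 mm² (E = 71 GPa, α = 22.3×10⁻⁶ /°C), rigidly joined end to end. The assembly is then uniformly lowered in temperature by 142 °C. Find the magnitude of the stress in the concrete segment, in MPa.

σ ≈ 99.9 MPa (tensile)

If the supports were absent, the total length change would be Σ αᵢΔT Lᵢ = 10.4×10⁻⁶×142×725 + 22.3×10⁻⁶×142×850 = 3.762 mm.
The rigid supports impose zero overall length change; the single axial force P common to all segments must satisfy P Σ Lᵢ/(AᵢEᵢ) = δ_free.
Σ Lᵢ/(AᵢEᵢ) = 725/(1875×34×10³) + 850/(1375×71×10³) = 2.008×10⁻⁵ mm/N.
So P = 3.762 / 2.008×10⁻⁵ = 187.4 kN, tensile.
σ_{concrete} = P / A = 187400 / 1875 = 99.93 MPa.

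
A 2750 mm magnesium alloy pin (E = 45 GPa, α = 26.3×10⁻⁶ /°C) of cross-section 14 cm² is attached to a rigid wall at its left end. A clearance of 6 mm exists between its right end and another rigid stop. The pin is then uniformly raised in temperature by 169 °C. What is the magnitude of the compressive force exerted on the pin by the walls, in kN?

Unrestrained expansion: δ_free = αΔT L = 26.3×10⁻⁶ × 169 × 2750 = 12.22 mm.
This exceeds the 6 mm gap, so the wall pushes back. The portion of expansion that must be recovered elastically is δ_free − gap = 12.22 − 6 = 6.223 mm.
So σ = E(δ_free − g)/L = 45×10³ × 6.223/2750 = 101.8 MPa.
P = σA = 101.8 × 1400 = 142.6 kN.

P ≈ 143 kN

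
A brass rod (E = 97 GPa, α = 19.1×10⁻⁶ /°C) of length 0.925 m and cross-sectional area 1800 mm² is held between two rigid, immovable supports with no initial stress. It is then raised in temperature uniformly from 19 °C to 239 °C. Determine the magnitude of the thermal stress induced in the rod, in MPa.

The supports are rigid, so the total axial strain is zero. The restrained thermal strain is ε = αΔT = 19.1×10⁻⁶ × 220 = 4202×10⁻⁶.
The stress required to suppress this strain is σ = Eε = 97×10³ × 4202×10⁻⁶ = 407.6 MPa, compressive since the rod is trying to expand.

σ ≈ 408 MPa (compressive)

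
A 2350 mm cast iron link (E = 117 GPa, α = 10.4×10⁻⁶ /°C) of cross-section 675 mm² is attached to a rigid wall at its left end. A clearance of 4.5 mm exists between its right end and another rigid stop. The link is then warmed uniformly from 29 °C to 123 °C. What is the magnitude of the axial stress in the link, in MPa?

σ ≈ 0 MPa

Free thermal elongation = αΔT L = 10.4×10⁻⁶ × 94 × 2350 = 2.297 mm.
Since δ_free = 2.3 mm is less than the 4.5 mm gap, the link never touches the wall. No axial force develops.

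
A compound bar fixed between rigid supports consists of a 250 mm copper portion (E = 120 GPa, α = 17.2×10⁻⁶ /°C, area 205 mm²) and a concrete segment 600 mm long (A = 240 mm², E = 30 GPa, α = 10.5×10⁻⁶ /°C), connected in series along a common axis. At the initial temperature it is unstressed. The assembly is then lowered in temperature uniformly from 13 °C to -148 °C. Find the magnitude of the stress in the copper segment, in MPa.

Free thermal contraction of the whole bar: Σ αᵢΔT Lᵢ = 17.2×10⁻⁶×161×250 + 10.5×10⁻⁶×161×600 = 1.707 mm.
The rigid supports impose zero overall length change; the single axial force P common to all segments must satisfy P Σ Lᵢ/(AᵢEᵢ) = δ_free.
Σ Lᵢ/(AᵢEᵢ) = 250/(205×120×10³) + 600/(240×30×10³) = 9.35×10⁻⁵ mm/N.
Hence P = δ_free / Σ(L/AE) = 1.707/9.35×10⁻⁵ = 18.25 kN (tensile).
σ_{copper} = P / A = 18250 / 205 = 89.04 MPa.

σ ≈ 89 MPa (tensile)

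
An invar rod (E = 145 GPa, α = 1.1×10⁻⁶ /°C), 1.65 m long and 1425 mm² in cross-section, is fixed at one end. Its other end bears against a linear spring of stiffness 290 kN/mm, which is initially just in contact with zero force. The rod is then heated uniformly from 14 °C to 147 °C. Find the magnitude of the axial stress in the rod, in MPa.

σ ≈ 14.8 MPa (compressive)

The unrestrained thermal change is αΔT L = 1.1×10⁻⁶ × 133 × 1650 = 0.2414 mm.
With a force P in the spring, the elastic change of the rod is PL/(AE) and that of the spring is P/k; compatibility requires their sum to equal δ_free.
So P = δ_free / [L/(AE) + 1/k] = 0.2414 / [ 1650/(1425×145×10³) + 1/(290×10³) ].
P = 0.2414 / 1.143×10⁻⁵ = 21110 N.
σ = P/A = 21110/1425 = 14.82 MPa.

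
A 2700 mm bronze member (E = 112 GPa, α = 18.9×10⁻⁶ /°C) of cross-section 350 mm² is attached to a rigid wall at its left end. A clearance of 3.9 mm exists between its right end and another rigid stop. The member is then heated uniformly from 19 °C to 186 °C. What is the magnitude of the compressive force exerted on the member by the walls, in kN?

P ≈ 67.1 kN

If the wall were absent the member would grow by αΔT L = 18.9×10⁻⁶ × 167 × 2700 = 8.522 mm.
The gap closes (δ_free > 3.9 mm) and the wall then resists a further 8.522 − 3.9 = 4.622 mm of expansion.
So σ = E(δ_free − g)/L = 112×10³ × 4.622/2700 = 191.7 MPa.
Force on the wall = σA = 191.7 × 350 mm² = 67.1 kN.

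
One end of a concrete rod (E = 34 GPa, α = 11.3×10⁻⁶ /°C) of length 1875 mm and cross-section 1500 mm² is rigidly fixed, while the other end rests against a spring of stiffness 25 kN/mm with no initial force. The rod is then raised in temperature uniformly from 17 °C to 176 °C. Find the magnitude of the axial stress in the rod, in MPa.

Free thermal expansion: δ_free = αΔT L = 11.3×10⁻⁶ × 159 × 1875 = 3.369 mm.
Let P be the compressive force at the spring. The rod shortens elastically by PL/(AE) and the spring compresses by P/k; together these equal δ_free.
P [ L/(AE) + 1/k ] = δ_free → P [ 1875/(1500×34×10³) + 1/(25×10³) ] = 3.369.
P = 3.369 / 7.676×10⁻⁵ = 43880 N.
σ = P/A = 43880/1500 = 29.26 MPa.

σ ≈ 29.3 MPa (compressive)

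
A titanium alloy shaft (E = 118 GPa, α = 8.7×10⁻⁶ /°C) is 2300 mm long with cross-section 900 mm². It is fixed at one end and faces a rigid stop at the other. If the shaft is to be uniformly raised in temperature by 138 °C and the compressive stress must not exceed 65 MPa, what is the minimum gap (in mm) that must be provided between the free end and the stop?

Free expansion if unrestrained: δ_free = αΔT L = 8.7×10⁻⁶ × 138 × 2300 = 2.761 mm.
At the allowable stress the elastic shortening the wall may impose is σL/E = 65 × 2300 / (118×10³) = 1.267 mm.
The gap must absorb the remainder: g_min = 2.761 − 1.267 = 1.494 mm.

g ≈ 1.49 mm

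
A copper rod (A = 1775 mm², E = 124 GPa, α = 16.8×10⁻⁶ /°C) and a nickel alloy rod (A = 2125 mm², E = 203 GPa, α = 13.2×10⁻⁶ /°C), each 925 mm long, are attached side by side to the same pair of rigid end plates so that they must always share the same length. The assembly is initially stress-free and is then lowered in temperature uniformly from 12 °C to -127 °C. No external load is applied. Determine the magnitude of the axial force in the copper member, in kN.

The copper has the larger α, so on cooling it would change length more than the nickel alloy if both were free. The rigid plates force a common final length, so the copper is put into tension and the nickel alloy into compression, with equal and opposite forces P (no external load).
Setting the final lengths equal and cancelling L: (α₁ − α₂)ΔT = P/(A₁E₁) + P/(A₂E₂).
|α₁ − α₂|·ΔT = 3.6×10⁻⁶ × 139 = 0.0005004.
1/(A₁E₁) + 1/(A₂E₂) = 1/(1775×124×10³) + 1/(2125×203×10³) = 6.862×10⁻⁹ N⁻¹.
P = 0.0005004 / 6.862×10⁻⁹ = 72930 N = 72.93 kN.

P ≈ 72.9 kN (tensile in the copper)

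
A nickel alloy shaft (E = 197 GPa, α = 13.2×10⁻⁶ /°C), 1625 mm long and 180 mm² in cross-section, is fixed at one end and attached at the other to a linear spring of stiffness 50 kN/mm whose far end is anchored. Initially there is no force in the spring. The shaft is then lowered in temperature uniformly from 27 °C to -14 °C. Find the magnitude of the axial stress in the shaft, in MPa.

σ ≈ 74.2 MPa (tensile)

If the spring were absent the shaft would shorten by αΔT L = 13.2×10⁻⁶ × 41 × 1625 = 0.8794 mm.
With a force P in the spring, the elastic change of the shaft is PL/(AE) and that of the spring is P/k; compatibility requires their sum to equal δ_free.
P [ L/(AE) + 1/k ] = δ_free → P [ 1625/(180×197×10³) + 1/(50×10³) ] = 0.8794.
P = 0.8794 / 6.583×10⁻⁵ = 13360 N.
σ = P/A = 13360/180 = 74.22 MPa.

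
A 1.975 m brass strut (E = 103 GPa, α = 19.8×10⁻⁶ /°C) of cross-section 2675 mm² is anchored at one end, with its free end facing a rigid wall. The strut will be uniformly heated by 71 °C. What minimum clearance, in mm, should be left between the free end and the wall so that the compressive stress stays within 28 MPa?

g ≈ 2.24 mm

Free expansion if unrestrained: δ_free = αΔT L = 19.8×10⁻⁶ × 71 × 1975 = 2.776 mm.
At the allowable stress the elastic shortening the wall may impose is σL/E = 28 × 1975 / (103×10³) = 0.5369 mm.
The gap must absorb the remainder: g_min = 2.776 − 0.5369 = 2.24 mm.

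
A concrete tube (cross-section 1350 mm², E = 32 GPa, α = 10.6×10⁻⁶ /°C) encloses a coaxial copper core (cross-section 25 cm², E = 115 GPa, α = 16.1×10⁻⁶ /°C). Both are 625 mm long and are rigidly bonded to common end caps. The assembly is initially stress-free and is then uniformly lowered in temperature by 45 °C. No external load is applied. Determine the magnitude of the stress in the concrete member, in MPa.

σ ≈ 6.89 MPa (compressive)

Both members must finish at the same length. With the larger α, the copper tends to over-contract; the plates restrain it, putting the copper in tension and the concrete in compression. With no external load the two internal forces are equal and opposite, magnitude P.
Compatibility of the two members (thermal + elastic change equal): (α₁ − α₂)ΔT = P·[1/(A₁E₁) + 1/(A₂E₂)].
|α₁ − α₂|·ΔT = 5.5×10⁻⁶ × 45 = 0.0002475.
1/(A₁E₁) + 1/(A₂E₂) = 1/(1350×32×10³) + 1/(2500×115×10³) = 2.663×10⁻⁸ N⁻¹.
So P = 0.0002475 / 2.663×10⁻⁸ = 9.295 kN.
σ_{concrete} = P/A₁ = 9295/1350 = 6.885 MPa, compressive.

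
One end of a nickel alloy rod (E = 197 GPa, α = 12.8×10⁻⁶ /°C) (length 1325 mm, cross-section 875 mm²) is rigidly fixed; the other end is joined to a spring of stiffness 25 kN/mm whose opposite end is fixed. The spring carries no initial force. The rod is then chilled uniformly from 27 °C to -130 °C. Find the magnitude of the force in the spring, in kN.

P ≈ 55.8 kN

If the spring were absent the rod would shorten by αΔT L = 12.8×10⁻⁶ × 157 × 1325 = 2.663 mm.
With a force P in the spring, the elastic change of the rod is PL/(AE) and that of the spring is P/k; compatibility requires their sum to equal δ_free.
P [ L/(AE) + 1/k ] = δ_free → P [ 1325/(875×197×10³) + 1/(25×10³) ] = 2.663.
P = 2.663 / 4.769×10⁻⁵ = 55840 N.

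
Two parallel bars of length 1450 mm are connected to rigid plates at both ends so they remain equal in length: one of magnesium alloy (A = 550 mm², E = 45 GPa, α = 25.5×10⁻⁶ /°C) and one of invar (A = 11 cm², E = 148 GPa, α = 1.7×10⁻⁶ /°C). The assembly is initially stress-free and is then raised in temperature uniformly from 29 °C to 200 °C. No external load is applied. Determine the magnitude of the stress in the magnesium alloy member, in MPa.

Equilibrium of a rigid end plate with no external load gives equal and opposite internal forces ±P in the two members. Since α_{magnesium alloy} > α_{invar}, heating drives the magnesium alloy into compression and the invar into tension.
Equating the net (thermal + elastic) strains gives |α₁ − α₂|·ΔT = P·[1/(A₁E₁) + 1/(A₂E₂)].
|α₁ − α₂|·ΔT = 23.8×10⁻⁶ × 171 = 0.00407.
1/(A₁E₁) + 1/(A₂E₂) = 1/(550×45×10³) + 1/(1100×148×10³) = 4.655×10⁻⁸ N⁻¹.
P = 0.00407 / 4.655×10⁻⁸ = 87440 N = 87.44 kN.
σ_{magnesium alloy} = P/A₁ = 87440/550 = 159 MPa, compressive.

σ ≈ 159 MPa (compressive)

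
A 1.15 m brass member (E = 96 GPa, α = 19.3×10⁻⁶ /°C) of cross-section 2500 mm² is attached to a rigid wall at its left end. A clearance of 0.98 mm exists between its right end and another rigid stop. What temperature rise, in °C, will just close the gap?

The gap closes when αΔT L = 0.98 mm, since the member is still unstressed at that instant.
ΔT = 0.98 / (19.3×10⁻⁶ × 1150) = 44.15 °C.

ΔT ≈ 44.2 °C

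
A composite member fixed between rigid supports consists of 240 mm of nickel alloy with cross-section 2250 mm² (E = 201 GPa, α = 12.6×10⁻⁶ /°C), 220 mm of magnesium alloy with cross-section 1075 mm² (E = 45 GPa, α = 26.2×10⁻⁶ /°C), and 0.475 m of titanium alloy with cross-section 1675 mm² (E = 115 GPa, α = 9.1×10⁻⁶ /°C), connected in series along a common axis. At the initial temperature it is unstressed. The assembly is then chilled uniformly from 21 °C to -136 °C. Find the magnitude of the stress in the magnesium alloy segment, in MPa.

σ ≈ 254 MPa (tensile)

If the supports were absent, the total length change would be Σ αᵢΔT Lᵢ = 12.6×10⁻⁶×157×240 + 26.2×10⁻⁶×157×220 + 9.1×10⁻⁶×157×475 = 2.058 mm.
Since the ends are fixed, an axial force P builds up, equal in every segment, with P · Σ Lᵢ/(AᵢEᵢ) = δ_free.
The series flexibility is Σ Lᵢ/(AᵢEᵢ) = 240/(2250×201×10³) + 220/(1075×45×10³) + 475/(1675×115×10³) = 7.544×10⁻⁶ mm/N.
P = 2.058 / 7.544×10⁻⁶ = 272800 N = 272.8 kN, tensile.
σ_{magnesium alloy} = P / A = 272800 / 1075 = 253.8 MPa.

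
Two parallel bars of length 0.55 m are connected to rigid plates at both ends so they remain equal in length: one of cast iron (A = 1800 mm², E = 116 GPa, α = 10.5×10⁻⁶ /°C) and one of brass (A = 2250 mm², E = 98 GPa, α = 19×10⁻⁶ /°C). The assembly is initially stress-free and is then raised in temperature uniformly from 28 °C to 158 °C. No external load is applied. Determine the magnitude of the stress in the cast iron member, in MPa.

The brass has the larger α, so on heating it would change length more than the cast iron if both were free. The rigid plates force a common final length, so the brass is put into compression and the cast iron into tension, with equal and opposite forces P (no external load).
Setting the final lengths equal and cancelling L: (α₁ − α₂)ΔT = P/(A₁E₁) + P/(A₂E₂).
|α₁ − α₂|·ΔT = 8.5×10⁻⁶ × 130 = 0.001105.
1/(A₁E₁) + 1/(A₂E₂) = 1/(1800×116×10³) + 1/(2250×98×10³) = 9.324×10⁻⁹ N⁻¹.
P = 0.001105 / 9.324×10⁻⁹ = 118500 N = 118.5 kN.
σ_{cast iron} = P/A₁ = 118500/1800 = 65.84 MPa, tensile.

σ ≈ 65.8 MPa (tensile)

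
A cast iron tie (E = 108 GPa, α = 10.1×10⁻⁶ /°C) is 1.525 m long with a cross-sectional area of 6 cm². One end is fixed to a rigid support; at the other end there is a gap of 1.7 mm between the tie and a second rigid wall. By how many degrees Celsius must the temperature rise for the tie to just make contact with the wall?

ΔT ≈ 110 °C

The gap closes when αΔT L = 1.7 mm, since the tie is still unstressed at that instant.
ΔT = 1.7 / (10.1×10⁻⁶ × 1525) = 110.4 °C.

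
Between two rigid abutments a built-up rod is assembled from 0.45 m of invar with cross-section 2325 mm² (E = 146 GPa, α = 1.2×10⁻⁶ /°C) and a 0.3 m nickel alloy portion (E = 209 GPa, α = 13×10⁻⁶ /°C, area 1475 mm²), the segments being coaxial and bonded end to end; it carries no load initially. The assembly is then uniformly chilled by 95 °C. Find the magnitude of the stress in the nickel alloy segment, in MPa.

σ ≈ 124 MPa (tensile)

Free thermal contraction of the whole bar: Σ αᵢΔT Lᵢ = 1.2×10⁻⁶×95×450 + 13×10⁻⁶×95×300 = 0.4218 mm.
The walls prevent any net length change, so an axial force P (same in every segment) develops. Compatibility: P · Σ Lᵢ/(AᵢEᵢ) = δ_free.
The series flexibility is Σ Lᵢ/(AᵢEᵢ) = 450/(2325×146×10³) + 300/(1475×209×10³) = 2.299×10⁻⁶ mm/N.
Hence P = δ_free / Σ(L/AE) = 0.4218/2.299×10⁻⁶ = 183.5 kN (tensile).
σ_{nickel alloy} = P / A = 183500 / 1475 = 124.4 MPa.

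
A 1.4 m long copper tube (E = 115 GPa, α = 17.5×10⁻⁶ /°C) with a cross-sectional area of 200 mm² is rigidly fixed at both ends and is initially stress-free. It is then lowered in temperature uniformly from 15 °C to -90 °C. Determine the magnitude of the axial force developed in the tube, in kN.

With zero net strain, σ = E·αΔT = 115 GPa × 17.5×10⁻⁶ × 105 = 211.3 MPa.
Then P = σA = 211.3 × 200 mm² = 42.26 kN, tensile.

P ≈ 42.3 kN (tensile)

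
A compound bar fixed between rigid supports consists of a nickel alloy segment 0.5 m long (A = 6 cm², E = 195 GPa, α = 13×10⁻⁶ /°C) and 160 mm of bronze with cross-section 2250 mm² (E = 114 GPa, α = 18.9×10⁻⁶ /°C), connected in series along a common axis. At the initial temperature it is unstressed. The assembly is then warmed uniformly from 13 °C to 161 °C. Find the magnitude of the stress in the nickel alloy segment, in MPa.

σ ≈ 480 MPa (compressive)

If the supports were absent, the total length change would be Σ αᵢΔT Lᵢ = 13×10⁻⁶×148×500 + 18.9×10⁻⁶×148×160 = 1.41 mm.
The walls prevent any net length change, so an axial force P (same in every segment) develops. Compatibility: P · Σ Lᵢ/(AᵢEᵢ) = δ_free.
Σ Lᵢ/(AᵢEᵢ) = 500/(600×195×10³) + 160/(2250×114×10³) = 4.897×10⁻⁶ mm/N.
So P = 1.41 / 4.897×10⁻⁶ = 287.8 kN, compressive.
σ_{nickel alloy} = P / A = 287800 / 600 = 479.7 MPa.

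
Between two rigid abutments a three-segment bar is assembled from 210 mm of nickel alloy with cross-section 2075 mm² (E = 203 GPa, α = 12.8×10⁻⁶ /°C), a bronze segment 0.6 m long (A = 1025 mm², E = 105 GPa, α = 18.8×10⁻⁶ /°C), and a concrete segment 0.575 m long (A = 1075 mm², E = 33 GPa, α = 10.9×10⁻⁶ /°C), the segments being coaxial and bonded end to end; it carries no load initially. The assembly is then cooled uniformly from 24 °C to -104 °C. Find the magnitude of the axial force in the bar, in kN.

With the walls removed the bar would change length by δ_free = Σ αᵢΔT Lᵢ = 12.8×10⁻⁶×128×210 + 18.8×10⁻⁶×128×600 + 10.9×10⁻⁶×128×575 = 2.59 mm.
The rigid supports impose zero overall length change; the single axial force P common to all segments must satisfy P Σ Lᵢ/(AᵢEᵢ) = δ_free.
The series flexibility is Σ Lᵢ/(AᵢEᵢ) = 210/(2075×203×10³) + 600/(1025×105×10³) + 575/(1075×33×10³) = 2.228×10⁻⁵ mm/N.
P = 2.59 / 2.228×10⁻⁵ = 116200 N = 116.2 kN, tensile.

P ≈ 116 kN (tensile)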